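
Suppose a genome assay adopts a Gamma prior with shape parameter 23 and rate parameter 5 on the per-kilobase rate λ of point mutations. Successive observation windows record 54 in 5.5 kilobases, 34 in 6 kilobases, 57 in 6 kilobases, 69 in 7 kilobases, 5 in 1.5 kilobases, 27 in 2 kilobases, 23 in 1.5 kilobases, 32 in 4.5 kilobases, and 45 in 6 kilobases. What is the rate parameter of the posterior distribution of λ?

Total count: 54 + 34 + 57 + 69 + 5 + 27 + 23 + 32 + 45 = 346.
Total exposure: 5.5 + 6 + 6 + 7 + 1.5 + 2 + 1.5 + 4.5 + 6 = 40 kilobases.
By Gamma–Poisson conjugacy, the posterior is Gamma(α + Σx, β + Σt) = Gamma(23 + 346, 5 + 40) = Gamma(369, 45).

45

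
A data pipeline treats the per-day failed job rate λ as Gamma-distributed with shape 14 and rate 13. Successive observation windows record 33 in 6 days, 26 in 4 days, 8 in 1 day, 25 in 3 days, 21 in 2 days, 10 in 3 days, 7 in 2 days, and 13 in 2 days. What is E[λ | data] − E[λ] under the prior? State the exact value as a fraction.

Total count: 33 + 26 + 8 + 25 + 21 + 10 + 7 + 13 = 143.
Total exposure: 6 + 4 + 1 + 3 + 2 + 3 + 2 + 2 = 23 days.
Posterior: α' = 14 + 143 = 157, β' = 13 + 23 = 36.
Posterior mean = 157/36 = 157/36; prior mean = 14/13 = 14/13. Difference = 157/36 − 14/13 = 1537/468.

1537/468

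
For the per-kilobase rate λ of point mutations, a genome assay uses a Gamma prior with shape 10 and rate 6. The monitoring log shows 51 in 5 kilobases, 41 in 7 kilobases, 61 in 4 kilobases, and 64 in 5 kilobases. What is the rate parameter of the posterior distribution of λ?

27

Total count: 51 + 41 + 61 + 64 = 217.
Total exposure: 5 + 7 + 4 + 5 = 21 kilobases.
Conjugate update: add total count to the shape and total exposure to the rate, giving Gamma(227, 27).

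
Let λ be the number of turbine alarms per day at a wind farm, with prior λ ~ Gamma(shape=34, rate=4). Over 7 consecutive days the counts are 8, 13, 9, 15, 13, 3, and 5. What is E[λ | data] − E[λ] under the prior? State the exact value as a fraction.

13/22

Total count: 8 + 13 + 9 + 15 + 13 + 3 + 5 = 66.
Total exposure: 7 days.
The Gamma prior is conjugate for the Poisson rate, so λ | data ~ Gamma(34+66, 4+7) = Gamma(100, 11).
Posterior mean = 100/11 = 100/11; prior mean = 34/4 = 17/2. Difference = 100/11 − 17/2 = 13/22.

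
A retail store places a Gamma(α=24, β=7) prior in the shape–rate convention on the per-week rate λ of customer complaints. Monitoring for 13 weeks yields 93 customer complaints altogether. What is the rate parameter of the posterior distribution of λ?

Total count 93 over total exposure 13 weeks.
Gamma(α, β) with Poisson data over total exposure Σt gives posterior Gamma(α+Σx, β+Σt) = Gamma(117, 20).

20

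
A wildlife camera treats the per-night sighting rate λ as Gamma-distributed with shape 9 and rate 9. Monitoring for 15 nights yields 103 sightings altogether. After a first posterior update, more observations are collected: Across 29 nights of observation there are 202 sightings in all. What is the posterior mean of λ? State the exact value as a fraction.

314/53

Total count 103 over total exposure 15 nights.
After the first batch: Gamma(9 + 103, 9 + 15) = Gamma(112, 24).
Total count 202 over total exposure 29 nights.
After the second batch: Gamma(112 + 202, 24 + 29) = Gamma(314, 53).
Posterior mean = α'/β' = 314/53.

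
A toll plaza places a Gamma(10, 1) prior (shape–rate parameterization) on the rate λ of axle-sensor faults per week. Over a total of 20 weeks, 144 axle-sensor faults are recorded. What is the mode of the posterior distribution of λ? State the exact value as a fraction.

51/7

Total count 144 over total exposure 20 weeks.
By Gamma–Poisson conjugacy, the posterior is Gamma(α + Σx, β + Σt) = Gamma(10 + 144, 1 + 20) = Gamma(154, 21).
Posterior mode = (α'−1)/β' = 153/21 = 51/7.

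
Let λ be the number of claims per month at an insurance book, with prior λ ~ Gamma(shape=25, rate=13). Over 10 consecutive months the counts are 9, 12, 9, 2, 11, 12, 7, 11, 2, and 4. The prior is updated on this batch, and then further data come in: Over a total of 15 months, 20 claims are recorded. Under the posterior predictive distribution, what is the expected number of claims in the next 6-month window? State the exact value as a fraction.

Total count: 9 + 12 + 9 + 2 + 11 + 12 + 7 + 11 + 2 + 4 = 79.
Total exposure: 10 months.
After the first batch: Gamma(25 + 79, 13 + 10) = Gamma(104, 23).
Total count 20 over total exposure 15 months.
After the second batch: Gamma(104 + 20, 23 + 15) = Gamma(124, 38).
Predictive mean over a 6-month window = T·E[λ|data] = 6·124/38 = 372/19.

372/19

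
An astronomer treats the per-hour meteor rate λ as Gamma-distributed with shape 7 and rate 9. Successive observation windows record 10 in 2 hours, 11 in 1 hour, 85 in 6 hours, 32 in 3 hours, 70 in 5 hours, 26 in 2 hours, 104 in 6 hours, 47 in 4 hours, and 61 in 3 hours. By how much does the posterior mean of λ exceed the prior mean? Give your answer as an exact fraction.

Total count: 10 + 11 + 85 + 32 + 70 + 26 + 104 + 47 + 61 = 446.
Total exposure: 2 + 1 + 6 + 3 + 5 + 2 + 6 + 4 + 3 = 32 hours.
Posterior: α' = 7 + 446 = 453, β' = 9 + 32 = 41.
Posterior mean = 453/41 = 453/41; prior mean = 7/9 = 7/9. Difference = 453/41 − 7/9 = 3790/369.

3790/369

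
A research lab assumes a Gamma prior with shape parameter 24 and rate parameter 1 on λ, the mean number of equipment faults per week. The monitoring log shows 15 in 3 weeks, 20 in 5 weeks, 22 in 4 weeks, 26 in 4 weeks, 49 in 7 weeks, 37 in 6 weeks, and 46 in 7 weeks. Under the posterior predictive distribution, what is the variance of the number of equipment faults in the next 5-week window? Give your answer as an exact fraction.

50190/1369

Total count: 15 + 20 + 22 + 26 + 49 + 37 + 46 = 215.
Total exposure: 3 + 5 + 4 + 4 + 7 + 6 + 7 = 36 weeks.
The Gamma prior is conjugate for the Poisson rate, so λ | data ~ Gamma(24+215, 1+36) = Gamma(239, 37).
The posterior predictive for a window of length T is Negative Binomial with variance T·α'·(β'+T)/β'² = 5·239·42/1369 = 50190/1369.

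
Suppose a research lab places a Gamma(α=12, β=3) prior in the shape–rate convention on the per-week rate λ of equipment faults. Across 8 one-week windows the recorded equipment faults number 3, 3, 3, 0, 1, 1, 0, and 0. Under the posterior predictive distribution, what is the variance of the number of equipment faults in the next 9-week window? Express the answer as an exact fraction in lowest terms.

4140/121

Total count: 3 + 3 + 3 + 0 + 1 + 1 + 0 + 0 = 11.
Total exposure: 8 weeks.
The Gamma prior is conjugate for the Poisson rate, so λ | data ~ Gamma(12+11, 3+8) = Gamma(23, 11).
The posterior predictive for a window of length T is Negative Binomial with variance T·α'·(β'+T)/β'² = 9·23·20/121 = 4140/121.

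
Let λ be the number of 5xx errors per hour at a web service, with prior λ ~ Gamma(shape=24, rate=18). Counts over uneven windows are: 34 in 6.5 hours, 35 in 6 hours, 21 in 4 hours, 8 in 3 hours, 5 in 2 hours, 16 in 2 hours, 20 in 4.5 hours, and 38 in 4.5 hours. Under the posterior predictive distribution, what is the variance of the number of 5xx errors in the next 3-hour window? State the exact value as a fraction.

129042/10201

Total count: 34 + 35 + 21 + 8 + 5 + 16 + 20 + 38 = 177.
Total exposure: 6.5 + 6 + 4 + 3 + 2 + 2 + 4.5 + 4.5 = 32.5 hours.
Conjugate update: add total count to the shape and total exposure to the rate, giving Gamma(201, 101/2).
The posterior predictive for a window of length T is Negative Binomial with variance T·α'·(β'+T)/β'² = 3·201·(107/2)/(10201/4) = 129042/10201.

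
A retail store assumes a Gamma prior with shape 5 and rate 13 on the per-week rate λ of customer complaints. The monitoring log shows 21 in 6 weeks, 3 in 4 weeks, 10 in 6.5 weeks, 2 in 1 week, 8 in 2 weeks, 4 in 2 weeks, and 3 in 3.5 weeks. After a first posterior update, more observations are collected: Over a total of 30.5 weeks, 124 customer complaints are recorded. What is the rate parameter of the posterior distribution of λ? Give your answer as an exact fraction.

Total count: 21 + 3 + 10 + 2 + 8 + 4 + 3 = 51.
Total exposure: 6 + 4 + 6.5 + 1 + 2 + 2 + 3.5 = 25 weeks.
After the first batch: Gamma(5 + 51, 13 + 25) = Gamma(56, 38).
Total count 124 over total exposure 30.5 weeks.
After the second batch: Gamma(56 + 124, 38 + 30.5) = Gamma(180, 137/2).

137/2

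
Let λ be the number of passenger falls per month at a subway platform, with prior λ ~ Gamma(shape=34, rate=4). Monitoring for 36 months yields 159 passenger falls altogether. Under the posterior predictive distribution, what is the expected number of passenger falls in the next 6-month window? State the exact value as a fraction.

Total count 159 over total exposure 36 months.
Conjugate update: add total count to the shape and total exposure to the rate, giving Gamma(193, 40).
Predictive mean over a 6-month window = T·E[λ|data] = 6·193/40 = 579/20.

579/20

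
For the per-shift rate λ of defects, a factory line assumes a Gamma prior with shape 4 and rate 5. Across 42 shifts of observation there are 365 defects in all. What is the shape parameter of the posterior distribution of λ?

369

Total count 365 over total exposure 42 shifts.
Conjugate update: add total count to the shape and total exposure to the rate, giving Gamma(369, 47).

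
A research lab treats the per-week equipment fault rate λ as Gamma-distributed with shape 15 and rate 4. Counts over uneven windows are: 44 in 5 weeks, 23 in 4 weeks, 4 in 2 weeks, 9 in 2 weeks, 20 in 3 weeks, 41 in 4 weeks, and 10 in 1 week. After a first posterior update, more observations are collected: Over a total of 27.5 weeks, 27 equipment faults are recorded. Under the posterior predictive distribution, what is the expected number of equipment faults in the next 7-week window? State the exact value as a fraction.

386/15

Total count: 44 + 23 + 4 + 9 + 20 + 41 + 10 = 151.
Total exposure: 5 + 4 + 2 + 2 + 3 + 4 + 1 = 21 weeks.
After the first batch: Gamma(15 + 151, 4 + 21) = Gamma(166, 25).
Total count 27 over total exposure 27.5 weeks.
After the second batch: Gamma(166 + 27, 25 + 27.5) = Gamma(193, 105/2).
Predictive mean over a 7-week window = T·E[λ|data] = 7·193/(105/2) = 386/15.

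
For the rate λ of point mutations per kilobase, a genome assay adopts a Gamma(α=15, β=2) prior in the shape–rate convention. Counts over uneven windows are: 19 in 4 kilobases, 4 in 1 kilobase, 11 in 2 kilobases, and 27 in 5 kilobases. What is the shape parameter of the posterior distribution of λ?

Total count: 19 + 4 + 11 + 27 = 61.
Total exposure: 4 + 1 + 2 + 5 = 12 kilobases.
Posterior: α' = 15 + 61 = 76, β' = 2 + 12 = 14.

76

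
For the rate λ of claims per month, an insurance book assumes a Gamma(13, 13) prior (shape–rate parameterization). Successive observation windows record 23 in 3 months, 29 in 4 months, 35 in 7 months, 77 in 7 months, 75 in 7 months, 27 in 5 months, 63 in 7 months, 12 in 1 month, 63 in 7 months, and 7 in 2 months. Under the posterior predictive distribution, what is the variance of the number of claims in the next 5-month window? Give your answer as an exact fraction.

Total count: 23 + 29 + 35 + 77 + 75 + 27 + 63 + 12 + 63 + 7 = 411.
Total exposure: 3 + 4 + 7 + 7 + 7 + 5 + 7 + 1 + 7 + 2 = 50 months.
Conjugate update: add total count to the shape and total exposure to the rate, giving Gamma(424, 63).
The posterior predictive for a window of length T is Negative Binomial with variance T·α'·(β'+T)/β'² = 5·424·68/3969 = 144160/3969.

144160/3969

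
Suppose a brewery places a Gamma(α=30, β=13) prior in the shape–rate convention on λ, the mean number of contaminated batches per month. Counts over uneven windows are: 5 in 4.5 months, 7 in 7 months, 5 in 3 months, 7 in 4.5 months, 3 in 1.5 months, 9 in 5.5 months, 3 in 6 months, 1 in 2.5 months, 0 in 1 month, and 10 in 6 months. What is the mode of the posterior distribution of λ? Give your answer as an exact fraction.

Total count: 5 + 7 + 5 + 7 + 3 + 9 + 3 + 1 + 0 + 10 = 50.
Total exposure: 4.5 + 7 + 3 + 4.5 + 1.5 + 5.5 + 6 + 2.5 + 1 + 6 = 41.5 months.
Gamma(α, β) with Poisson data over total exposure Σt gives posterior Gamma(α+Σx, β+Σt) = Gamma(80, 109/2).
Posterior mode = (α'−1)/β' = 79/(109/2) = 158/109.

158/109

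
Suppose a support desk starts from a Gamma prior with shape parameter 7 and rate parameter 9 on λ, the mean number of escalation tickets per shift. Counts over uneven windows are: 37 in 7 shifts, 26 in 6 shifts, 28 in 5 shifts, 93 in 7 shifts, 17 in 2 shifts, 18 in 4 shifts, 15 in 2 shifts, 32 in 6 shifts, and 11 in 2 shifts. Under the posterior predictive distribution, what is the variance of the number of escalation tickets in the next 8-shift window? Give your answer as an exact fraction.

32944/625

Total count: 37 + 26 + 28 + 93 + 17 + 18 + 15 + 32 + 11 = 277.
Total exposure: 7 + 6 + 5 + 7 + 2 + 4 + 2 + 6 + 2 = 41 shifts.
Gamma(α, β) with Poisson data over total exposure Σt gives posterior Gamma(α+Σx, β+Σt) = Gamma(284, 50).
The posterior predictive for a window of length T is Negative Binomial with variance T·α'·(β'+T)/β'² = 8·284·58/2500 = 32944/625.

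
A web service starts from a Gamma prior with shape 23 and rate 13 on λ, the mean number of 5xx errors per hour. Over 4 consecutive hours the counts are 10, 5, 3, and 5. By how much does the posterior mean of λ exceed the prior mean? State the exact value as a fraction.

207/221

Total count: 10 + 5 + 3 + 5 = 23.
Total exposure: 4 hours.
Gamma(α, β) with Poisson data over total exposure Σt gives posterior Gamma(α+Σx, β+Σt) = Gamma(46, 17).
Posterior mean = 46/17 = 46/17; prior mean = 23/13 = 23/13. Difference = 46/17 − 23/13 = 207/221.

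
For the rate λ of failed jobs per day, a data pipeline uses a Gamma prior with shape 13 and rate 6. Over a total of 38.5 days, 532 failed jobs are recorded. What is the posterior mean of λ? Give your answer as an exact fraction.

Total count 532 over total exposure 38.5 days.
Gamma(α, β) with Poisson data over total exposure Σt gives posterior Gamma(α+Σx, β+Σt) = Gamma(545, 89/2).
Posterior mean = α'/β' = 545/(89/2) = 1090/89.

1090/89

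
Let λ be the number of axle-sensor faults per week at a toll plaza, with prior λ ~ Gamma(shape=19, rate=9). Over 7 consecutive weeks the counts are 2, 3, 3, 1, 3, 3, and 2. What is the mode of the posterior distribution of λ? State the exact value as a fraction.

35/16

Total count: 2 + 3 + 3 + 1 + 3 + 3 + 2 = 17.
Total exposure: 7 weeks.
Posterior: α' = 19 + 17 = 36, β' = 9 + 7 = 16.
Posterior mode = (α'−1)/β' = 35/16.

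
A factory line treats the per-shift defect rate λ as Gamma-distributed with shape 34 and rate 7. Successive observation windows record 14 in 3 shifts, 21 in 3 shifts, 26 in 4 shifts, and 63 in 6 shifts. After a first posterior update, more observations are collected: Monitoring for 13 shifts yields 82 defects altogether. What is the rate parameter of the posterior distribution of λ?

36

Total count: 14 + 21 + 26 + 63 = 124.
Total exposure: 3 + 3 + 4 + 6 = 16 shifts.
After the first batch: Gamma(34 + 124, 7 + 16) = Gamma(158, 23).
Total count 82 over total exposure 13 shifts.
After the second batch: Gamma(158 + 82, 23 + 13) = Gamma(240, 36).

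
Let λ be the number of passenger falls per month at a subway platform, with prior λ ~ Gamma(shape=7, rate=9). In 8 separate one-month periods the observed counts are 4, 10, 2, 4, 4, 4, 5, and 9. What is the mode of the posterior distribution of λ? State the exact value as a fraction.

Total count: 4 + 10 + 2 + 4 + 4 + 4 + 5 + 9 = 42.
Total exposure: 8 months.
The Gamma prior is conjugate for the Poisson rate, so λ | data ~ Gamma(7+42, 9+8) = Gamma(49, 17).
Posterior mode = (α'−1)/β' = 48/17.

48/17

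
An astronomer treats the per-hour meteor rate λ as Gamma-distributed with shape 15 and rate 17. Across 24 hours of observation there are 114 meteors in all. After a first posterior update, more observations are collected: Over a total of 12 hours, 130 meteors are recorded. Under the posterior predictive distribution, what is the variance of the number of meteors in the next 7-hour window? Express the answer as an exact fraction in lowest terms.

108780/2809

Total count 114 over total exposure 24 hours.
After the first batch: Gamma(15 + 114, 17 + 24) = Gamma(129, 41).
Total count 130 over total exposure 12 hours.
After the second batch: Gamma(129 + 130, 41 + 12) = Gamma(259, 53).
The posterior predictive for a window of length T is Negative Binomial with variance T·α'·(β'+T)/β'² = 7·259·60/2809 = 108780/2809.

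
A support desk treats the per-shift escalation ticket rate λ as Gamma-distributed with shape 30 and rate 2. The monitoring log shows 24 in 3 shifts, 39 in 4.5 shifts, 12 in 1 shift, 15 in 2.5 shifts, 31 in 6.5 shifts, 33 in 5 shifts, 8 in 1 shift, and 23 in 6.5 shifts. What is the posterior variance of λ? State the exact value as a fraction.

215/1024

Total count: 24 + 39 + 12 + 15 + 31 + 33 + 8 + 23 = 185.
Total exposure: 3 + 4.5 + 1 + 2.5 + 6.5 + 5 + 1 + 6.5 = 30 shifts.
By Gamma–Poisson conjugacy, the posterior is Gamma(α + Σx, β + Σt) = Gamma(30 + 185, 2 + 30) = Gamma(215, 32).
Posterior variance = α'/β'² = 215/1024.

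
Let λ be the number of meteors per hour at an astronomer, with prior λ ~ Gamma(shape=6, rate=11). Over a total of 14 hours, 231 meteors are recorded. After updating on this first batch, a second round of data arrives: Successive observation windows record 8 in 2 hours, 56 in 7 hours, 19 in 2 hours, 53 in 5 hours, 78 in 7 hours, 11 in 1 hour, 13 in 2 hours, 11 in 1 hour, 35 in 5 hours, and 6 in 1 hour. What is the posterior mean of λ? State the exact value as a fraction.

527/58

Total count 231 over total exposure 14 hours.
After the first batch: Gamma(6 + 231, 11 + 14) = Gamma(237, 25).
Total count: 8 + 56 + 19 + 53 + 78 + 11 + 13 + 11 + 35 + 6 = 290.
Total exposure: 2 + 7 + 2 + 5 + 7 + 1 + 2 + 1 + 5 + 1 = 33 hours.
After the second batch: Gamma(237 + 290, 25 + 33) = Gamma(527, 58).
Posterior mean = α'/β' = 527/58.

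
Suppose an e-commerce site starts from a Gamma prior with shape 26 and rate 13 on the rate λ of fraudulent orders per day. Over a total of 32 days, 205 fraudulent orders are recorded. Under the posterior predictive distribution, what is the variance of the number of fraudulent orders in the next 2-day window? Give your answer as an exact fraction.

Total count 205 over total exposure 32 days.
By Gamma–Poisson conjugacy, the posterior is Gamma(α + Σx, β + Σt) = Gamma(26 + 205, 13 + 32) = Gamma(231, 45).
The posterior predictive for a window of length T is Negative Binomial with variance T·α'·(β'+T)/β'² = 2·231·47/2025 = 7238/675.

7238/675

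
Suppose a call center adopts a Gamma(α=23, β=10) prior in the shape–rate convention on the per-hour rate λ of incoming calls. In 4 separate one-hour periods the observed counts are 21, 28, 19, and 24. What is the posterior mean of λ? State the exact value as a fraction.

115/14

Total count: 21 + 28 + 19 + 24 = 92.
Total exposure: 4 hours.
Conjugate update: add total count to the shape and total exposure to the rate, giving Gamma(115, 14).
Posterior mean = α'/β' = 115/14.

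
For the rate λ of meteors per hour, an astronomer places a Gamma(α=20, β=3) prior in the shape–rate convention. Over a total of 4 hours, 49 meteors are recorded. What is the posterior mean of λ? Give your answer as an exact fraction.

69/7

Total count 49 over total exposure 4 hours.
By Gamma–Poisson conjugacy, the posterior is Gamma(α + Σx, β + Σt) = Gamma(20 + 49, 3 + 4) = Gamma(69, 7).
Posterior mean = α'/β' = 69/7.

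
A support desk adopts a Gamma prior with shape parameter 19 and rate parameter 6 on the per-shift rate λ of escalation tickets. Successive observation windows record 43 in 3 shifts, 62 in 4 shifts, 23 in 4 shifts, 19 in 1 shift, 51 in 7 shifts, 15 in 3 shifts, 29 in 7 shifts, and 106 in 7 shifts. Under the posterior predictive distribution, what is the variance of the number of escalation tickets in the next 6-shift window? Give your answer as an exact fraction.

Total count: 43 + 62 + 23 + 19 + 51 + 15 + 29 + 106 = 348.
Total exposure: 3 + 4 + 4 + 1 + 7 + 3 + 7 + 7 = 36 shifts.
Conjugate update: add total count to the shape and total exposure to the rate, giving Gamma(367, 42).
The posterior predictive for a window of length T is Negative Binomial with variance T·α'·(β'+T)/β'² = 6·367·48/1764 = 2936/49.

2936/49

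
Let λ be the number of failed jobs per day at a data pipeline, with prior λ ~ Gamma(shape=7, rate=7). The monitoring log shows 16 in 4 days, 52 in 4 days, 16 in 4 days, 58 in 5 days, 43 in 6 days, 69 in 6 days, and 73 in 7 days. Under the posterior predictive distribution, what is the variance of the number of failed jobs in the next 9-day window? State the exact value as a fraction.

Total count: 16 + 52 + 16 + 58 + 43 + 69 + 73 = 327.
Total exposure: 4 + 4 + 4 + 5 + 6 + 6 + 7 = 36 days.
Gamma(α, β) with Poisson data over total exposure Σt gives posterior Gamma(α+Σx, β+Σt) = Gamma(334, 43).
The posterior predictive for a window of length T is Negative Binomial with variance T·α'·(β'+T)/β'² = 9·334·52/1849 = 156312/1849.

156312/1849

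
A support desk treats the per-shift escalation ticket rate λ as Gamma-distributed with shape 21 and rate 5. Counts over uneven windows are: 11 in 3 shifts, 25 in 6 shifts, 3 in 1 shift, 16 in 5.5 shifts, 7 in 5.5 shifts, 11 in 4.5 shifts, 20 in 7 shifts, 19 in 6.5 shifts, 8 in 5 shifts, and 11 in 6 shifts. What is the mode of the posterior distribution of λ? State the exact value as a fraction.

151/55

Total count: 11 + 25 + 3 + 16 + 7 + 11 + 20 + 19 + 8 + 11 = 131.
Total exposure: 3 + 6 + 1 + 5.5 + 5.5 + 4.5 + 7 + 6.5 + 5 + 6 = 50 shifts.
By Gamma–Poisson conjugacy, the posterior is Gamma(α + Σx, β + Σt) = Gamma(21 + 131, 5 + 50) = Gamma(152, 55).
Posterior mode = (α'−1)/β' = 151/55.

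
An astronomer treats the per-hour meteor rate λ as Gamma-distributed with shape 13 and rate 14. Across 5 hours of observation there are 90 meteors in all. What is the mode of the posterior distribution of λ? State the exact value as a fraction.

Total count 90 over total exposure 5 hours.
Conjugate update: add total count to the shape and total exposure to the rate, giving Gamma(103, 19).
Posterior mode = (α'−1)/β' = 102/19.

102/19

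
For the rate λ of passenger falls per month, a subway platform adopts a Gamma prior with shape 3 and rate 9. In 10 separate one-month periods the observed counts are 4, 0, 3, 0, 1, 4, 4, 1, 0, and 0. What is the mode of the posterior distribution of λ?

Total count: 4 + 0 + 3 + 0 + 1 + 4 + 4 + 1 + 0 + 0 = 17.
Total exposure: 10 months.
Gamma(α, β) with Poisson data over total exposure Σt gives posterior Gamma(α+Σx, β+Σt) = Gamma(20, 19).
Posterior mode = (α'−1)/β' = 19/19 = 1.

1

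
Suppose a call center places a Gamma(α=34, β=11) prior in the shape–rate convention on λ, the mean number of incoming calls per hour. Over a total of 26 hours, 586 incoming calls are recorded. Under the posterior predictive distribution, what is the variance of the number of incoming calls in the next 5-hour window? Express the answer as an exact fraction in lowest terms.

130200/1369

Total count 586 over total exposure 26 hours.
Conjugate update: add total count to the shape and total exposure to the rate, giving Gamma(620, 37).
The posterior predictive for a window of length T is Negative Binomial with variance T·α'·(β'+T)/β'² = 5·620·42/1369 = 130200/1369.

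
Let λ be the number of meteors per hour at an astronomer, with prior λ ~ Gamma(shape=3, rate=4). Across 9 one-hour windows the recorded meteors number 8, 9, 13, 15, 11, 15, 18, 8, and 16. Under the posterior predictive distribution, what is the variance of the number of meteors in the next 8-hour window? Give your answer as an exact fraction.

19488/169

Total count: 8 + 9 + 13 + 15 + 11 + 15 + 18 + 8 + 16 = 113.
Total exposure: 9 hours.
The Gamma prior is conjugate for the Poisson rate, so λ | data ~ Gamma(3+113, 4+9) = Gamma(116, 13).
The posterior predictive for a window of length T is Negative Binomial with variance T·α'·(β'+T)/β'² = 8·116·21/169 = 19488/169.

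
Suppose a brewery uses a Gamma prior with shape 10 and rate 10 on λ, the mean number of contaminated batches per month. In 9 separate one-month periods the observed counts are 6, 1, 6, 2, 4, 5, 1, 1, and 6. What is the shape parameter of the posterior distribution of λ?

Total count: 6 + 1 + 6 + 2 + 4 + 5 + 1 + 1 + 6 = 32.
Total exposure: 9 months.
Posterior: α' = 10 + 32 = 42, β' = 10 + 9 = 19.

42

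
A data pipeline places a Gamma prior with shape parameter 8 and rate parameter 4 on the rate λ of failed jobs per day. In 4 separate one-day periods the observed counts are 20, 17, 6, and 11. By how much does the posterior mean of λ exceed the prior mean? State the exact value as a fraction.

23/4

Total count: 20 + 17 + 6 + 11 = 54.
Total exposure: 4 days.
Posterior: α' = 8 + 54 = 62, β' = 4 + 4 = 8.
Posterior mean = 62/8 = 31/4; prior mean = 8/4 = 2. Difference = 31/4 − 2 = 23/4.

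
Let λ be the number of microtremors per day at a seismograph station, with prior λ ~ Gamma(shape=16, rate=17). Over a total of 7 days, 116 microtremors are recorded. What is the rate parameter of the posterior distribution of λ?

24

Total count 116 over total exposure 7 days.
By Gamma–Poisson conjugacy, the posterior is Gamma(α + Σx, β + Σt) = Gamma(16 + 116, 17 + 7) = Gamma(132, 24).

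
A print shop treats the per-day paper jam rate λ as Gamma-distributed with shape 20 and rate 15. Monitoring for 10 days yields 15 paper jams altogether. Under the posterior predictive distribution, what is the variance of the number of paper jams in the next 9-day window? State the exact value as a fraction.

Total count 15 over total exposure 10 days.
By Gamma–Poisson conjugacy, the posterior is Gamma(α + Σx, β + Σt) = Gamma(20 + 15, 15 + 10) = Gamma(35, 25).
The posterior predictive for a window of length T is Negative Binomial with variance T·α'·(β'+T)/β'² = 9·35·34/625 = 2142/125.

2142/125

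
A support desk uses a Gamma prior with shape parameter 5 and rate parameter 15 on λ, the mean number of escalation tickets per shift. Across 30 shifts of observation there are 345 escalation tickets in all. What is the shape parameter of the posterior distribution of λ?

350

Total count 345 over total exposure 30 shifts.
Gamma(α, β) with Poisson data over total exposure Σt gives posterior Gamma(α+Σx, β+Σt) = Gamma(350, 45).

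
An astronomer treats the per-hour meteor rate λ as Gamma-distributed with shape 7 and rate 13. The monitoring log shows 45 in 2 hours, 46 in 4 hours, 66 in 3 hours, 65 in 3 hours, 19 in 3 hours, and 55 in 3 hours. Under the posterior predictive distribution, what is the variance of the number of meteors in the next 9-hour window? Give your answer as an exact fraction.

109080/961

Total count: 45 + 46 + 66 + 65 + 19 + 55 = 296.
Total exposure: 2 + 4 + 3 + 3 + 3 + 3 = 18 hours.
Gamma(α, β) with Poisson data over total exposure Σt gives posterior Gamma(α+Σx, β+Σt) = Gamma(303, 31).
The posterior predictive for a window of length T is Negative Binomial with variance T·α'·(β'+T)/β'² = 9·303·40/961 = 109080/961.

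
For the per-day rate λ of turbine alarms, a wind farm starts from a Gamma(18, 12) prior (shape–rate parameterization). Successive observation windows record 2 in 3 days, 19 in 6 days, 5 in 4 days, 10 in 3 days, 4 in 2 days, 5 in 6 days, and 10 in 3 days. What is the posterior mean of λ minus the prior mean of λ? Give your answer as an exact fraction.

Total count: 2 + 19 + 5 + 10 + 4 + 5 + 10 = 55.
Total exposure: 3 + 6 + 4 + 3 + 2 + 6 + 3 = 27 days.
Gamma(α, β) with Poisson data over total exposure Σt gives posterior Gamma(α+Σx, β+Σt) = Gamma(73, 39).
Posterior mean = 73/39 = 73/39; prior mean = 18/12 = 3/2. Difference = 73/39 − 3/2 = 29/78.

29/78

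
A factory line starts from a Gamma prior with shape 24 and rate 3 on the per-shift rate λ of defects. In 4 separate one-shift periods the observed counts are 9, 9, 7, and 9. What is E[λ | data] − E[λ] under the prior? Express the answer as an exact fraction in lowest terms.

2/7

Total count: 9 + 9 + 7 + 9 = 34.
Total exposure: 4 shifts.
The Gamma prior is conjugate for the Poisson rate, so λ | data ~ Gamma(24+34, 3+4) = Gamma(58, 7).
Posterior mean = 58/7 = 58/7; prior mean = 24/3 = 8. Difference = 58/7 − 8 = 2/7.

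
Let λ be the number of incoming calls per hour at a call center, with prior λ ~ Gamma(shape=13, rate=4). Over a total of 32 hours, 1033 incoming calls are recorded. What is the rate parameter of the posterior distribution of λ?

Total count 1033 over total exposure 32 hours.
Posterior: α' = 13 + 1033 = 1046, β' = 4 + 32 = 36.

36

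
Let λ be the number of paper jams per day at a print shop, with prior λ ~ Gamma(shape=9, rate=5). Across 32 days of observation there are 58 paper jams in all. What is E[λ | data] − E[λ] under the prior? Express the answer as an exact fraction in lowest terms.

Total count 58 over total exposure 32 days.
The Gamma prior is conjugate for the Poisson rate, so λ | data ~ Gamma(9+58, 5+32) = Gamma(67, 37).
Posterior mean = 67/37 = 67/37; prior mean = 9/5 = 9/5. Difference = 67/37 − 9/5 = 2/185.

2/185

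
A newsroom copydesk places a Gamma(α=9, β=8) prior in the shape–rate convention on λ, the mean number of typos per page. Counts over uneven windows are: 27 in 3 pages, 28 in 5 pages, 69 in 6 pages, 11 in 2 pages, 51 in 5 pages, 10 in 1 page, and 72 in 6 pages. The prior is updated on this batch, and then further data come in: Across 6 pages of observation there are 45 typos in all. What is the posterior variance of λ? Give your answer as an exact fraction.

23/126

Total count: 27 + 28 + 69 + 11 + 51 + 10 + 72 = 268.
Total exposure: 3 + 5 + 6 + 2 + 5 + 1 + 6 = 28 pages.
After the first batch: Gamma(9 + 268, 8 + 28) = Gamma(277, 36).
Total count 45 over total exposure 6 pages.
After the second batch: Gamma(277 + 45, 36 + 6) = Gamma(322, 42).
Posterior variance = α'/β'² = 322/1764 = 23/126.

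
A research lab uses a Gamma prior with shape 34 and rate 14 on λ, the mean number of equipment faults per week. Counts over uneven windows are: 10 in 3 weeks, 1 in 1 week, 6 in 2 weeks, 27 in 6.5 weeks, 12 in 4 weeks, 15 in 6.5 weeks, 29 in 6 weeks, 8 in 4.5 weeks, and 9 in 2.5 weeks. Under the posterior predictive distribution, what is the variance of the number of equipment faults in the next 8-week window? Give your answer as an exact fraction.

17516/625

Total count: 10 + 1 + 6 + 27 + 12 + 15 + 29 + 8 + 9 = 117.
Total exposure: 3 + 1 + 2 + 6.5 + 4 + 6.5 + 6 + 4.5 + 2.5 = 36 weeks.
The Gamma prior is conjugate for the Poisson rate, so λ | data ~ Gamma(34+117, 14+36) = Gamma(151, 50).
The posterior predictive for a window of length T is Negative Binomial with variance T·α'·(β'+T)/β'² = 8·151·58/2500 = 17516/625.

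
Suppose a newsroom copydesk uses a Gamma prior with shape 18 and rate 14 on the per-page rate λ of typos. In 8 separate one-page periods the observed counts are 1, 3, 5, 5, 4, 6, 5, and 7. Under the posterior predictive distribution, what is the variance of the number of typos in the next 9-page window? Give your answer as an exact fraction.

7533/242

Total count: 1 + 3 + 5 + 5 + 4 + 6 + 5 + 7 = 36.
Total exposure: 8 pages.
Posterior: α' = 18 + 36 = 54, β' = 14 + 8 = 22.
The posterior predictive for a window of length T is Negative Binomial with variance T·α'·(β'+T)/β'² = 9·54·31/484 = 7533/242.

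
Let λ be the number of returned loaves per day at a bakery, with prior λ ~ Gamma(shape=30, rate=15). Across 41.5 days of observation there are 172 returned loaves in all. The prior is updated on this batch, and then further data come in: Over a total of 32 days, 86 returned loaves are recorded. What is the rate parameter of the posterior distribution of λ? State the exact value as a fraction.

Total count 172 over total exposure 41.5 days.
After the first batch: Gamma(30 + 172, 15 + 41.5) = Gamma(202, 113/2).
Total count 86 over total exposure 32 days.
After the second batch: Gamma(202 + 86, 113/2 + 32) = Gamma(288, 177/2).

177/2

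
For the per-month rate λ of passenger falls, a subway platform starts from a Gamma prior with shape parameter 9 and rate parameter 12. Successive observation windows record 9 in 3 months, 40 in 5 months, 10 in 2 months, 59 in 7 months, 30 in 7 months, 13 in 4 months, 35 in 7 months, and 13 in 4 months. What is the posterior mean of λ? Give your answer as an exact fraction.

218/51

Total count: 9 + 40 + 10 + 59 + 30 + 13 + 35 + 13 = 209.
Total exposure: 3 + 5 + 2 + 7 + 7 + 4 + 7 + 4 = 39 months.
Posterior: α' = 9 + 209 = 218, β' = 12 + 39 = 51.
Posterior mean = α'/β' = 218/51.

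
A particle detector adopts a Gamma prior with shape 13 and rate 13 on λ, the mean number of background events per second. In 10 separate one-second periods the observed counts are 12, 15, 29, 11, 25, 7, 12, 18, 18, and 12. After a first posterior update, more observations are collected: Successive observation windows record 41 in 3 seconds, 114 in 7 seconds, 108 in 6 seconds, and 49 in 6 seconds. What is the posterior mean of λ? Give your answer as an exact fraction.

484/45

Total count: 12 + 15 + 29 + 11 + 25 + 7 + 12 + 18 + 18 + 12 = 159.
Total exposure: 10 seconds.
After the first batch: Gamma(13 + 159, 13 + 10) = Gamma(172, 23).
Total count: 41 + 114 + 108 + 49 = 312.
Total exposure: 3 + 7 + 6 + 6 = 22 seconds.
After the second batch: Gamma(172 + 312, 23 + 22) = Gamma(484, 45).
Posterior mean = α'/β' = 484/45.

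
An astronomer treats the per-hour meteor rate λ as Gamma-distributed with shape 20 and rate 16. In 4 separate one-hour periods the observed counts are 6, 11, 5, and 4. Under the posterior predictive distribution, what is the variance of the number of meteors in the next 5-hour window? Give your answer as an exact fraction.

115/8

Total count: 6 + 11 + 5 + 4 = 26.
Total exposure: 4 hours.
Conjugate update: add total count to the shape and total exposure to the rate, giving Gamma(46, 20).
The posterior predictive for a window of length T is Negative Binomial with variance T·α'·(β'+T)/β'² = 5·46·25/400 = 115/8.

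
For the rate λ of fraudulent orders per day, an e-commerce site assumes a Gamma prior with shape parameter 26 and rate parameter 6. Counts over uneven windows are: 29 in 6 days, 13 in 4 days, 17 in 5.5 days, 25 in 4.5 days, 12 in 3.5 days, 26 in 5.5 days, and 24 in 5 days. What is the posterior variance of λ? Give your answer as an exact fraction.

43/400

Total count: 29 + 13 + 17 + 25 + 12 + 26 + 24 = 146.
Total exposure: 6 + 4 + 5.5 + 4.5 + 3.5 + 5.5 + 5 = 34 days.
Posterior: α' = 26 + 146 = 172, β' = 6 + 34 = 40.
Posterior variance = α'/β'² = 172/1600 = 43/400.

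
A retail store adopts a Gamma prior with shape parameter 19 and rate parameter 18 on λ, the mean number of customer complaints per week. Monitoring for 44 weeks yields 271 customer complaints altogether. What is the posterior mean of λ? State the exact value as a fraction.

145/31

Total count 271 over total exposure 44 weeks.
Conjugate update: add total count to the shape and total exposure to the rate, giving Gamma(290, 62).
Posterior mean = α'/β' = 290/62 = 145/31.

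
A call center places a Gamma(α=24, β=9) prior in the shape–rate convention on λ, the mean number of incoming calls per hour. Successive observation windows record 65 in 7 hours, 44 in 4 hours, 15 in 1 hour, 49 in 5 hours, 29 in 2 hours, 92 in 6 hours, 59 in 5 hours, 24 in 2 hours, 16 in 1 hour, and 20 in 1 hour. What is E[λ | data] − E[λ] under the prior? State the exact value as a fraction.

967/129

Total count: 65 + 44 + 15 + 49 + 29 + 92 + 59 + 24 + 16 + 20 = 413.
Total exposure: 7 + 4 + 1 + 5 + 2 + 6 + 5 + 2 + 1 + 1 = 34 hours.
Posterior: α' = 24 + 413 = 437, β' = 9 + 34 = 43.
Posterior mean = 437/43 = 437/43; prior mean = 24/9 = 8/3. Difference = 437/43 − 8/3 = 967/129.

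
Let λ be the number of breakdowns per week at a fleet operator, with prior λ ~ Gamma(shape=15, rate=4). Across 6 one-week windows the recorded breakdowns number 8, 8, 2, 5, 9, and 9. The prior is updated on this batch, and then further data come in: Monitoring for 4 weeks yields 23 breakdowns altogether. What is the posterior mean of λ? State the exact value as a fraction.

79/14

Total count: 8 + 8 + 2 + 5 + 9 + 9 = 41.
Total exposure: 6 weeks.
After the first batch: Gamma(15 + 41, 4 + 6) = Gamma(56, 10).
Total count 23 over total exposure 4 weeks.
After the second batch: Gamma(56 + 23, 10 + 4) = Gamma(79, 14).
Posterior mean = α'/β' = 79/14.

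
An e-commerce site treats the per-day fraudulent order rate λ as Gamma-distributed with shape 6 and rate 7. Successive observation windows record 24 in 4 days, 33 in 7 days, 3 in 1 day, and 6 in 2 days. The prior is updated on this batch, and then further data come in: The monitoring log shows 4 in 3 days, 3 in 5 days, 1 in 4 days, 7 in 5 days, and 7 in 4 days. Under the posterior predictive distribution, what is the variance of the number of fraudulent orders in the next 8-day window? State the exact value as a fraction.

9400/441

Total count: 24 + 33 + 3 + 6 = 66.
Total exposure: 4 + 7 + 1 + 2 = 14 days.
After the first batch: Gamma(6 + 66, 7 + 14) = Gamma(72, 21).
Total count: 4 + 3 + 1 + 7 + 7 = 22.
Total exposure: 3 + 5 + 4 + 5 + 4 = 21 days.
After the second batch: Gamma(72 + 22, 21 + 21) = Gamma(94, 42).
The posterior predictive for a window of length T is Negative Binomial with variance T·α'·(β'+T)/β'² = 8·94·50/1764 = 9400/441.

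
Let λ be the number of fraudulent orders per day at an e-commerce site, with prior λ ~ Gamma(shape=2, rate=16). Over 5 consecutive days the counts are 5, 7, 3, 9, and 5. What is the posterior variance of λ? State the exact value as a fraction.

Total count: 5 + 7 + 3 + 9 + 5 = 29.
Total exposure: 5 days.
Conjugate update: add total count to the shape and total exposure to the rate, giving Gamma(31, 21).
Posterior variance = α'/β'² = 31/441.

31/441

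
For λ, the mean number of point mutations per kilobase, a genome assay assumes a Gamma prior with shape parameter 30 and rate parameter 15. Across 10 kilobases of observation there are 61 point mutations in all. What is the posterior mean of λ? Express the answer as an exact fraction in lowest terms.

91/25

Total count 61 over total exposure 10 kilobases.
Gamma(α, β) with Poisson data over total exposure Σt gives posterior Gamma(α+Σx, β+Σt) = Gamma(91, 25).
Posterior mean = α'/β' = 91/25.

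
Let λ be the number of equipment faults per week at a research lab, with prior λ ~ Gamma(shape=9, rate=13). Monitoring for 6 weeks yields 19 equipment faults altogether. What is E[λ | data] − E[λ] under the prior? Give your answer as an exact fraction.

Total count 19 over total exposure 6 weeks.
By Gamma–Poisson conjugacy, the posterior is Gamma(α + Σx, β + Σt) = Gamma(9 + 19, 13 + 6) = Gamma(28, 19).
Posterior mean = 28/19 = 28/19; prior mean = 9/13 = 9/13. Difference = 28/19 − 9/13 = 193/247.

193/247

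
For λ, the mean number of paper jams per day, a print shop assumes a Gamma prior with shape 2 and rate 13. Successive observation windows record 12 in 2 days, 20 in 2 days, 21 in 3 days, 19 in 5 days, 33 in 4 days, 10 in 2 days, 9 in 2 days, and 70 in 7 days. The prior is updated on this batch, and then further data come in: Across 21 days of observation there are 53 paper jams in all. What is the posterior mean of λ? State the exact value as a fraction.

Total count: 12 + 20 + 21 + 19 + 33 + 10 + 9 + 70 = 194.
Total exposure: 2 + 2 + 3 + 5 + 4 + 2 + 2 + 7 = 27 days.
After the first batch: Gamma(2 + 194, 13 + 27) = Gamma(196, 40).
Total count 53 over total exposure 21 days.
After the second batch: Gamma(196 + 53, 40 + 21) = Gamma(249, 61).
Posterior mean = α'/β' = 249/61.

249/61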